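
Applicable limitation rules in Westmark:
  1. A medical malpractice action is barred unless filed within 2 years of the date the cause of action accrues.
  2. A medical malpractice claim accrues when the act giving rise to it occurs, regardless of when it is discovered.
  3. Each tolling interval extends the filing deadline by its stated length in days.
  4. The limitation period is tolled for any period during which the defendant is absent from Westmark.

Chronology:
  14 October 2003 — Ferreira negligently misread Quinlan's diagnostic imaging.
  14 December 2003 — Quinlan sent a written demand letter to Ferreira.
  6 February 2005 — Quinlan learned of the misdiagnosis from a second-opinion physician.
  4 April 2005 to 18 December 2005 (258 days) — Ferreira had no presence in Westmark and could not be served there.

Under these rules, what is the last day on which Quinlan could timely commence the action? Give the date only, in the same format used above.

29 June 2006

The claim accrued on 14 October 2003, when the wrongful act occurred; under the stated occurrence rule the 6 February 2005 discovery does not delay accrual.
2 years from 14 October 2003 is 14 October 2005.
The period was tolled for 258 days by the defendant's absence from the jurisdiction (4 April 2005 to 18 December 2005), pushing the deadline to 29 June 2006.
Nothing else in the chronology tolls or restarts the period.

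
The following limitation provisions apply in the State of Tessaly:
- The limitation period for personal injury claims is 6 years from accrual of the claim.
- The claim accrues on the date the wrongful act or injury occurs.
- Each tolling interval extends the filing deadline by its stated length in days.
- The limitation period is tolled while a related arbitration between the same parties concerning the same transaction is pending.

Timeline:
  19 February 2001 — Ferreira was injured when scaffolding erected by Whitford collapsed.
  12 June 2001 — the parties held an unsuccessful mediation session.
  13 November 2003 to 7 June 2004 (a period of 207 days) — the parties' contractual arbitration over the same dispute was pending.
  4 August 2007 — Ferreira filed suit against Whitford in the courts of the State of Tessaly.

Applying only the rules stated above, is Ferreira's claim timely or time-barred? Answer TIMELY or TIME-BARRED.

TIMELY

The claim accrued on 19 February 2001, when the wrongful act occurred.
6 years from 19 February 2001 is 19 February 2007.
The pending related arbitration from 13 November 2003 to 7 June 2004 tolled the period for 207 days, extending the deadline to 14 September 2007.
Nothing else in the chronology tolls or restarts the period.
Filing on 4 August 2007 beat the 14 September 2007 deadline — the action is timely.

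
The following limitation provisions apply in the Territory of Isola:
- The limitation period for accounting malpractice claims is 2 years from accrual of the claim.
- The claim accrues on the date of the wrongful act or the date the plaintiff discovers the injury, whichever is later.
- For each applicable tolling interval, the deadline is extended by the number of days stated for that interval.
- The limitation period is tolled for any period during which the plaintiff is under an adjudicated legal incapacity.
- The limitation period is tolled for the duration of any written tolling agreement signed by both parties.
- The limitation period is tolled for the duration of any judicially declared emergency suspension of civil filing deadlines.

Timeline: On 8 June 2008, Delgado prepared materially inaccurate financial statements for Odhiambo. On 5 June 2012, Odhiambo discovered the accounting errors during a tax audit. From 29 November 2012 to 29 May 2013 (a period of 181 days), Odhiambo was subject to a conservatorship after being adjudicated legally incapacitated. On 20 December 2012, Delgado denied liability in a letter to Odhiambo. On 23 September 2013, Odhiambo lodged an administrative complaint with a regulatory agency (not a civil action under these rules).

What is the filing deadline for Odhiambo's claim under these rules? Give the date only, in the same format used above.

Because discovery on 5 June 2012 post-dates the 8 June 2008 act, accrual under the later-of rule falls on 5 June 2012.
2 years from 5 June 2012 is 5 June 2014.
Because the plaintiff's legal incapacity ran from 29 November 2012 to 29 May 2013, the deadline is extended by 181 days to 3 December 2014.
The other events in the timeline have no effect on the limitation period under the stated rules.

3 December 2014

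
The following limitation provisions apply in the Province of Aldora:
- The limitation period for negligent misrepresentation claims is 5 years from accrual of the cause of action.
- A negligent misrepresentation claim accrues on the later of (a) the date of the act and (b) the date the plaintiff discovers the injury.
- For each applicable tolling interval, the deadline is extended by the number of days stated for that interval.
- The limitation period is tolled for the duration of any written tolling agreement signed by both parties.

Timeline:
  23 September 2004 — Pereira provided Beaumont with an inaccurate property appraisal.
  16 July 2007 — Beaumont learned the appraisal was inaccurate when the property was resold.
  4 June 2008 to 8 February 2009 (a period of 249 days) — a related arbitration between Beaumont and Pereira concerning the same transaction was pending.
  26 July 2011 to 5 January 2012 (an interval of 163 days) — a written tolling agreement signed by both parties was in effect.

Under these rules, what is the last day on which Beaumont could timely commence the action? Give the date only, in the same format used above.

Because discovery on 16 July 2007 post-dates the 23 September 2004 act, accrual under the later-of rule falls on 16 July 2007.
Adding the 5 years base period to 16 July 2007 gives a deadline of 16 July 2012, before any tolling.
The written tolling agreement from 26 July 2011 to 5 January 2012 tolled the period for 163 days, extending the deadline to 26 December 2012.
The pending related arbitration from 4 June 2008 to 8 February 2009 does not toll the period, because no stated rule makes a pending arbitration a tolling event.

26 December 2012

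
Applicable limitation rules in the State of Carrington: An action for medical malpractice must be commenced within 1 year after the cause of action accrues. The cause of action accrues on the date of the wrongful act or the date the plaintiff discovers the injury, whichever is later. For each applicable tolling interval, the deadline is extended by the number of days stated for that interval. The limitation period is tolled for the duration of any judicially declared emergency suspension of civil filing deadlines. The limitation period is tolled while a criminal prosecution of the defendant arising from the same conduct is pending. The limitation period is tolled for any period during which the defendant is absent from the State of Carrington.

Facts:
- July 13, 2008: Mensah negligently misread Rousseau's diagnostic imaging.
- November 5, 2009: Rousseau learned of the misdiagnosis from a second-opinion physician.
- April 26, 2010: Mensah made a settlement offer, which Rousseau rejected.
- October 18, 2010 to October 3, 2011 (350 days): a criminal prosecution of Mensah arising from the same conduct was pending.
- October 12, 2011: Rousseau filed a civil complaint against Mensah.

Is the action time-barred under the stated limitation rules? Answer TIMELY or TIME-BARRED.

The claim accrued on November 5, 2009 — the later of the July 13, 2008 act and the November 5, 2009 discovery.
Adding the 1 year base period to November 5, 2009 gives a deadline of November 5, 2010, before any tolling.
Because the pending criminal prosecution ran from October 18, 2010 to October 3, 2011, the deadline is extended by 350 days to October 21, 2011.
Nothing else in the chronology tolls or restarts the period.
Filing on October 12, 2011 beat the October 21, 2011 deadline — the action is timely.

TIMELY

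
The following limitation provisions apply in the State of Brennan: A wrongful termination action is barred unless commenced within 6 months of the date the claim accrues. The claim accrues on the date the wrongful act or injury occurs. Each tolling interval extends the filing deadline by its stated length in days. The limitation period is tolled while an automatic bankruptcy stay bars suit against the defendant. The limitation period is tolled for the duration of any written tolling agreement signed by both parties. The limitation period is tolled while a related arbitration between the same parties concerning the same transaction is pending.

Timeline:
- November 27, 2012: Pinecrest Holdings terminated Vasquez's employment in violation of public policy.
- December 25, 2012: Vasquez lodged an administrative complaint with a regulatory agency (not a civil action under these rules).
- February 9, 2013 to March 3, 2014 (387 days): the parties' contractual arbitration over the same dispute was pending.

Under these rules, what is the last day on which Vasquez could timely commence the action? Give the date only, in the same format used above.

The claim accrued on November 27, 2012, the date of the act.
The untolled deadline — 6 months after November 27, 2012 — is May 27, 2013.
The period was tolled for 387 days by the pending related arbitration (February 9, 2013 to March 3, 2014), pushing the deadline to June 18, 2014.
None of the other events listed affects the running of the period under the stated rules.

June 18, 2014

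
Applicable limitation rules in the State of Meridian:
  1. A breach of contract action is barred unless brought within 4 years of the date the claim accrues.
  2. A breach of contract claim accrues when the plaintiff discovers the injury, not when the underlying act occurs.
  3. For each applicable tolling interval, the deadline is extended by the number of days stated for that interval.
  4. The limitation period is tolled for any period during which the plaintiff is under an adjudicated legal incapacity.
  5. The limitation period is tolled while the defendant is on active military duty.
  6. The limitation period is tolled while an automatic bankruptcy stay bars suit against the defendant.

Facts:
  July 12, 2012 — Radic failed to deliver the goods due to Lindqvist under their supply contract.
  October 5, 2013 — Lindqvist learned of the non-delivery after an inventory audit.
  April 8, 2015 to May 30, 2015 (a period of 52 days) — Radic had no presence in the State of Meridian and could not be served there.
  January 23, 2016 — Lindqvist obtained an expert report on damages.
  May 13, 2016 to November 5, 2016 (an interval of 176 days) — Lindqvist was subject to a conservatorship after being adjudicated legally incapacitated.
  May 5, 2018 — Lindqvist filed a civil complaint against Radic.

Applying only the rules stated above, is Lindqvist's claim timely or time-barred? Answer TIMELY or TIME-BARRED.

TIME-BARRED

Under the discovery rule, the claim accrued on October 5, 2013, when Lindqvist discovered the injury — not on the July 12, 2012 date of the underlying act.
The untolled deadline — 4 years after October 5, 2013 — is October 5, 2017.
Because the plaintiff's legal incapacity ran from May 13, 2016 to November 5, 2016, the deadline is extended by 176 days to March 30, 2018.
The defendant's absence from the jurisdiction from April 8, 2015 to May 30, 2015 does not toll the period, because no stated rule makes the defendant's absence a tolling event.
None of the other events listed affects the running of the period under the stated rules.
The May 5, 2018 filing falls after the March 30, 2018 deadline; the claim is time-barred.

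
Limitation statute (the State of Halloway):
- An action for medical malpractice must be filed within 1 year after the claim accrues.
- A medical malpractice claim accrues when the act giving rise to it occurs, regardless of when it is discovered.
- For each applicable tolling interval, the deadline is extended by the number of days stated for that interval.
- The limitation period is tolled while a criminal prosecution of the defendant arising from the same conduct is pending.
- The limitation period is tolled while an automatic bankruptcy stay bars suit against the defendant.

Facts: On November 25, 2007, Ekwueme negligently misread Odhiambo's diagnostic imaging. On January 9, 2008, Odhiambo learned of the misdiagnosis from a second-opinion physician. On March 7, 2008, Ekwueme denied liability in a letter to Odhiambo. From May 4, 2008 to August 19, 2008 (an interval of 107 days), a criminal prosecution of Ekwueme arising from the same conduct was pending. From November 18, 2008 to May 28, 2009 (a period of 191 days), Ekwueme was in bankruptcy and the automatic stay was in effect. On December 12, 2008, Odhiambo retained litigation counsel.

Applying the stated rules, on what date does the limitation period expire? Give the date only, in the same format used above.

September 19, 2009

The claim accrued on November 25, 2007, when the wrongful act occurred; under the stated occurrence rule the January 9, 2008 discovery does not delay accrual.
1 year from November 25, 2007 is November 25, 2008.
Because the pending criminal prosecution ran from May 4, 2008 to August 19, 2008, the deadline is extended by 107 days to March 12, 2009.
The automatic bankruptcy stay from November 18, 2008 to May 28, 2009 tolled the period for 191 days, extending the deadline to September 19, 2009.
None of the other events listed affects the running of the period under the stated rules.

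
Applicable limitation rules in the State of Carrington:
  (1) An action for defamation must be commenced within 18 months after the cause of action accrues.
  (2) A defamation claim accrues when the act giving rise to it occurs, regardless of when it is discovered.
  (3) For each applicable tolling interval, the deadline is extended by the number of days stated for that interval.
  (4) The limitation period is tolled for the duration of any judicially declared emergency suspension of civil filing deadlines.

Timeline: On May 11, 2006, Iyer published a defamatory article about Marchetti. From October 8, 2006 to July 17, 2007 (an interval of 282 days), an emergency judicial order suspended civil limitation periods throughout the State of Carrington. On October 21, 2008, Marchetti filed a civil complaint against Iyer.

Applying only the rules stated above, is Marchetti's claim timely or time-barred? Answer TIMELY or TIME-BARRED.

TIME-BARRED

The limitation period began to run on May 11, 2006.
The untolled deadline — 18 months after May 11, 2006 — is November 11, 2007.
The emergency suspension of filing deadlines from October 8, 2006 to July 17, 2007 tolled the period for 282 days, extending the deadline to August 19, 2008.
The October 21, 2008 filing falls after the August 19, 2008 deadline; the claim is time-barred.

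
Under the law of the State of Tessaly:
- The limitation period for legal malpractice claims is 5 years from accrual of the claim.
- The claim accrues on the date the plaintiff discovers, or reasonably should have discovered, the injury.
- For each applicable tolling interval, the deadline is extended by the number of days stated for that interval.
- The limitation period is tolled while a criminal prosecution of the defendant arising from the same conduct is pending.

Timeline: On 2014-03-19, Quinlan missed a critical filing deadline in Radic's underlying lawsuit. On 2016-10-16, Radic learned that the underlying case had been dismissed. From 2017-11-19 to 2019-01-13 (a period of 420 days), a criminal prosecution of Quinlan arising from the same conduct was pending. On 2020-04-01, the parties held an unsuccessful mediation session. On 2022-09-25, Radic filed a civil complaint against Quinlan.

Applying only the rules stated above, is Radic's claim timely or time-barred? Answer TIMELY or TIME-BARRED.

TIMELY

The claim did not accrue until Radic discovered the injury on 2016-10-16; the 2014-03-19 act date does not start the clock under the stated rule.
Adding the 5 years base period to 2016-10-16 gives a deadline of 2021-10-16, before any tolling.
The pending criminal prosecution from 2017-11-19 to 2019-01-13 tolled the period for 420 days, extending the deadline to 2022-12-10.
None of the other events listed affects the running of the period under the stated rules.
Filing on 2022-09-25 beat the 2022-12-10 deadline — the action is timely.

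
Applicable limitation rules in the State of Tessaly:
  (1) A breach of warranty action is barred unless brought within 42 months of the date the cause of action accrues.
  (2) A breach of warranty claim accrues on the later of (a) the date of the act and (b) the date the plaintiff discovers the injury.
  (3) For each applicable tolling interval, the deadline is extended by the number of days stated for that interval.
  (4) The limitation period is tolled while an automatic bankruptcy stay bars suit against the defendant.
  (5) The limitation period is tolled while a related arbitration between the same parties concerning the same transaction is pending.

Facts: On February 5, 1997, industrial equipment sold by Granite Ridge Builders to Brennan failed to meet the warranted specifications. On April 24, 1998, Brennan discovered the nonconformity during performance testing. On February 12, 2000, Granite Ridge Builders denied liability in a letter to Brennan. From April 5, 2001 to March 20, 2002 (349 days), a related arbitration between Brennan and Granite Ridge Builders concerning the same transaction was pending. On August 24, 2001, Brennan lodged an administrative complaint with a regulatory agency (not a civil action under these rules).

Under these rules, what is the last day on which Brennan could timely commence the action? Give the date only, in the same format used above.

Because discovery on April 24, 1998 post-dates the February 5, 1997 act, accrual under the later-of rule falls on April 24, 1998.
42 months from April 24, 1998 is October 24, 2001.
Because the pending related arbitration ran from April 5, 2001 to March 20, 2002, the deadline is extended by 349 days to October 8, 2002.
None of the other events listed affects the running of the period under the stated rules.

October 8, 2002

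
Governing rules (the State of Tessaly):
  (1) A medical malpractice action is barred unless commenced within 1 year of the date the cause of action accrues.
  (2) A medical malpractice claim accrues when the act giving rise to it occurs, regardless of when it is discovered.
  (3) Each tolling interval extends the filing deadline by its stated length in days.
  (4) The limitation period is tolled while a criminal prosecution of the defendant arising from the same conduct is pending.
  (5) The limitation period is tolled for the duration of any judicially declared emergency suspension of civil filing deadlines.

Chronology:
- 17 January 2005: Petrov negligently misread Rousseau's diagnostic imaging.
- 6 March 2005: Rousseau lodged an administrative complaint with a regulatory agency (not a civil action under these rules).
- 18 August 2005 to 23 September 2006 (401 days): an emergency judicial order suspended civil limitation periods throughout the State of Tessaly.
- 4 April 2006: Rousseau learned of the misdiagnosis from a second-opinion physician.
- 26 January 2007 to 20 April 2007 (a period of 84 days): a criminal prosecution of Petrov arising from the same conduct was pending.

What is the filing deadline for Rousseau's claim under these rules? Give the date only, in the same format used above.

The claim accrued on 17 January 2005, when the wrongful act occurred; under the stated occurrence rule the 4 April 2006 discovery does not delay accrual.
Adding the 1 year base period to 17 January 2005 gives a deadline of 17 January 2006, before any tolling.
Because the emergency suspension of filing deadlines ran from 18 August 2005 to 23 September 2006, the deadline is extended by 401 days to 22 February 2007.
The pending criminal prosecution from 26 January 2007 to 20 April 2007 tolled the period for 84 days, extending the deadline to 17 May 2007.
Nothing else in the chronology tolls or restarts the period.

17 May 2007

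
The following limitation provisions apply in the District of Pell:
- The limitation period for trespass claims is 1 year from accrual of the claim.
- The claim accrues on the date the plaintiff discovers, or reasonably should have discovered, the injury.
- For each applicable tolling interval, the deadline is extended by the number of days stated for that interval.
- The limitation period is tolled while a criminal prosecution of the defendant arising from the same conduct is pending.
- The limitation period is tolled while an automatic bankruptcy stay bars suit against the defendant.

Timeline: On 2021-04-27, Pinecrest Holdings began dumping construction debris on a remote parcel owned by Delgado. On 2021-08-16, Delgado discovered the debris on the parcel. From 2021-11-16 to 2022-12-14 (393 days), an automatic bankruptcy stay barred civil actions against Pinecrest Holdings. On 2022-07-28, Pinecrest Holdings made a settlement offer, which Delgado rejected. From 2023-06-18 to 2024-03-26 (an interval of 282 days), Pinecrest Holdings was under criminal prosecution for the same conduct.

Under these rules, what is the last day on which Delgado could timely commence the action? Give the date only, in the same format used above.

Accrual is tied to discovery, so the period began on 2021-08-16 rather than on 2021-04-27 when the act occurred.
Adding the 1 year base period to 2021-08-16 gives a deadline of 2022-08-16, before any tolling.
The automatic bankruptcy stay from 2021-11-16 to 2022-12-14 tolled the period for 393 days, extending the deadline to 2023-09-13.
The pending criminal prosecution from 2023-06-18 to 2024-03-26 tolled the period for 282 days, extending the deadline to 2024-06-21.
Nothing else in the chronology tolls or restarts the period.

2024-06-21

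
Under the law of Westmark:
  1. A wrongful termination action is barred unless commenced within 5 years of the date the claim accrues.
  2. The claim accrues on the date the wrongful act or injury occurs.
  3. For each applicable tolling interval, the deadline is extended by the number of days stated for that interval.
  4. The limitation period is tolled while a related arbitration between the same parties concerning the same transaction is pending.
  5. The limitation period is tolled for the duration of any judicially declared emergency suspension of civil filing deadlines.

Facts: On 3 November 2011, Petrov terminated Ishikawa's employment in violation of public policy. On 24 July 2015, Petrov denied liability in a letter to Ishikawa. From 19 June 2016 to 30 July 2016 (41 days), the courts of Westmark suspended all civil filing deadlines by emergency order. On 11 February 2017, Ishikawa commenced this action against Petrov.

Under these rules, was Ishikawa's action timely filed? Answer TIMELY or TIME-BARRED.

TIME-BARRED

The claim accrued on 3 November 2011, when the wrongful act occurred.
Adding the 5 years base period to 3 November 2011 gives a deadline of 3 November 2016, before any tolling.
The emergency suspension of filing deadlines from 19 June 2016 to 30 July 2016 tolled the period for 41 days, extending the deadline to 14 December 2016.
None of the other events listed affects the running of the period under the stated rules.
The 11 February 2017 filing falls after the 14 December 2016 deadline; the claim is time-barred.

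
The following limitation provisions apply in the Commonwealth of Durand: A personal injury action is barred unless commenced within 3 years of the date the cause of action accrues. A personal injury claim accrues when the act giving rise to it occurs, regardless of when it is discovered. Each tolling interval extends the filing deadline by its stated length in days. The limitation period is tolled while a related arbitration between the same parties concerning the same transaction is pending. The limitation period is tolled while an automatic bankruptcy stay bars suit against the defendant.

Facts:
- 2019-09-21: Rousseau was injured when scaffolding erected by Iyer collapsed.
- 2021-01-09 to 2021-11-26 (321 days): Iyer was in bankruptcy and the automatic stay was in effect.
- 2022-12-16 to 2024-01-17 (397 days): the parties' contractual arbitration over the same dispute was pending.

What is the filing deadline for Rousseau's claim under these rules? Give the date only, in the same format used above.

2024-09-08

The limitation period began to run on 2019-09-21.
The untolled deadline — 3 years after 2019-09-21 — is 2022-09-21.
The automatic bankruptcy stay from 2021-01-09 to 2021-11-26 tolled the period for 321 days, extending the deadline to 2023-08-08.
The period was tolled for 397 days by the pending related arbitration (2022-12-16 to 2024-01-17), pushing the deadline to 2024-09-08.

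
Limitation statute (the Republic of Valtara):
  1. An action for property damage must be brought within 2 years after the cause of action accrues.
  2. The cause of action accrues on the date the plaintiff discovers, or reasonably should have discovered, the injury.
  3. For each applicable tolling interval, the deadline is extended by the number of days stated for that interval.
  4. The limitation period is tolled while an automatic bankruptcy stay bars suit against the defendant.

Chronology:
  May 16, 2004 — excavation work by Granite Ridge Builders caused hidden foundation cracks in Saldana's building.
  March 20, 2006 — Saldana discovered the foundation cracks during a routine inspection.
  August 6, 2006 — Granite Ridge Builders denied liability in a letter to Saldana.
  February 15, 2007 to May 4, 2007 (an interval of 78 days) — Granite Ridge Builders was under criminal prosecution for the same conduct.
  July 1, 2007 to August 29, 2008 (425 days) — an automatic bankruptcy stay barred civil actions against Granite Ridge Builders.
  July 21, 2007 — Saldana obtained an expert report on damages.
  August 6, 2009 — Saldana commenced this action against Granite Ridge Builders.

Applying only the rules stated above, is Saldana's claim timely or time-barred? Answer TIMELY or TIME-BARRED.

Accrual is tied to discovery, so the period began on March 20, 2006 rather than on May 16, 2004 when the act occurred.
2 years from March 20, 2006 is March 20, 2008.
Because the automatic bankruptcy stay ran from July 1, 2007 to August 29, 2008, the deadline is extended by 425 days to May 19, 2009.
Although a criminal prosecution ran from February 15, 2007 to May 4, 2007, the stated rules do not make that a tolling event, so it is disregarded.
The other events in the timeline have no effect on the limitation period under the stated rules.
Saldana filed on August 6, 2009, after the May 19, 2009 deadline, so the action is time-barred.

TIME-BARRED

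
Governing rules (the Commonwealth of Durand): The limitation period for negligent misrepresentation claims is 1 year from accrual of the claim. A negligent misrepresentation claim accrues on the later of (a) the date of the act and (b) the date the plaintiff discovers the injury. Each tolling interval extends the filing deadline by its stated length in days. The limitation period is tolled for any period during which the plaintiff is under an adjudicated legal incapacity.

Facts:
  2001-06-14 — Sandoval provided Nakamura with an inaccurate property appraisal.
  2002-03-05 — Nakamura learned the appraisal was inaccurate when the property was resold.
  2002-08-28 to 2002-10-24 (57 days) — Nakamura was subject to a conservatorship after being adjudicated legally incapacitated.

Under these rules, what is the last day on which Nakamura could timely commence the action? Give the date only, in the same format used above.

The claim accrued on 2002-03-05 — the later of the 2001-06-14 act and the 2002-03-05 discovery.
The untolled deadline — 1 year after 2002-03-05 — is 2003-03-05.
The plaintiff's legal incapacity from 2002-08-28 to 2002-10-24 tolled the period for 57 days, extending the deadline to 2003-05-01.

2003-05-01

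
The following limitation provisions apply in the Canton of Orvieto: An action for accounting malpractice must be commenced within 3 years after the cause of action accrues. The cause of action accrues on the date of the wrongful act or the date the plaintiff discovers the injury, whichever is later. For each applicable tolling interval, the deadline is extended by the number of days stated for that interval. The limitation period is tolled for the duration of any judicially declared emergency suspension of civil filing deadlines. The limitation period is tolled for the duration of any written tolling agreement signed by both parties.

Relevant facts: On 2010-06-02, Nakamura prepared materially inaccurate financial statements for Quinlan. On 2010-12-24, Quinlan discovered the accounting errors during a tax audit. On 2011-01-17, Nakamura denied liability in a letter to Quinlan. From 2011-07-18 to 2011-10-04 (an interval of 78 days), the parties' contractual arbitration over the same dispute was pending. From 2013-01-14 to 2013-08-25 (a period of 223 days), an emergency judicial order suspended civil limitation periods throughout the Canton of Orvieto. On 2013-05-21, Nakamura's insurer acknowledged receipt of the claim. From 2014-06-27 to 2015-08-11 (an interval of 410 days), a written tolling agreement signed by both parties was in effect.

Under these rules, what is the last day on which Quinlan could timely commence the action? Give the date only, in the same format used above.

2015-09-18

Because discovery on 2010-12-24 post-dates the 2010-06-02 act, accrual under the later-of rule falls on 2010-12-24.
Adding the 3 years base period to 2010-12-24 gives a deadline of 2013-12-24, before any tolling.
The emergency suspension of filing deadlines from 2013-01-14 to 2013-08-25 tolled the period for 223 days, extending the deadline to 2014-08-04.
Because the written tolling agreement ran from 2014-06-27 to 2015-08-11, the deadline is extended by 410 days to 2015-09-18.
No stated provision tolls the period for a pending arbitration, so the interval from 2011-07-18 to 2011-10-04 has no effect on the deadline.
The other events in the timeline have no effect on the limitation period under the stated rules.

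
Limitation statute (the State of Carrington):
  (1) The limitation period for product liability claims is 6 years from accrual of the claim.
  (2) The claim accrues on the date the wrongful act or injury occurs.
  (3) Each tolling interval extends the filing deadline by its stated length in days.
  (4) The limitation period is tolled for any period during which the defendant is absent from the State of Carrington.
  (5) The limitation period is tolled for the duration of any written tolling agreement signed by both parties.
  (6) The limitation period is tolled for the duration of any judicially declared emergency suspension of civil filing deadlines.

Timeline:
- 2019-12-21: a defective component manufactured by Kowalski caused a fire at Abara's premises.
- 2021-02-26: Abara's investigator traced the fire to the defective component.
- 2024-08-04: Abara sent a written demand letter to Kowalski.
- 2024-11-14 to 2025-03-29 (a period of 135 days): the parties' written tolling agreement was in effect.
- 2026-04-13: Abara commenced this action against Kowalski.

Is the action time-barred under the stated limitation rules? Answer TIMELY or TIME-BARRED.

Accrual is governed by the date of the act, so the period began to run on 2019-12-21; the later discovery on 2021-02-26 is irrelevant under the stated rule.
Adding the 6 years base period to 2019-12-21 gives a deadline of 2025-12-21, before any tolling.
The period was tolled for 135 days by the written tolling agreement (2024-11-14 to 2025-03-29), pushing the deadline to 2026-05-05.
The other events in the timeline have no effect on the limitation period under the stated rules.
The 2026-04-13 filing precedes the 2026-05-05 deadline; the claim is timely.

TIMELY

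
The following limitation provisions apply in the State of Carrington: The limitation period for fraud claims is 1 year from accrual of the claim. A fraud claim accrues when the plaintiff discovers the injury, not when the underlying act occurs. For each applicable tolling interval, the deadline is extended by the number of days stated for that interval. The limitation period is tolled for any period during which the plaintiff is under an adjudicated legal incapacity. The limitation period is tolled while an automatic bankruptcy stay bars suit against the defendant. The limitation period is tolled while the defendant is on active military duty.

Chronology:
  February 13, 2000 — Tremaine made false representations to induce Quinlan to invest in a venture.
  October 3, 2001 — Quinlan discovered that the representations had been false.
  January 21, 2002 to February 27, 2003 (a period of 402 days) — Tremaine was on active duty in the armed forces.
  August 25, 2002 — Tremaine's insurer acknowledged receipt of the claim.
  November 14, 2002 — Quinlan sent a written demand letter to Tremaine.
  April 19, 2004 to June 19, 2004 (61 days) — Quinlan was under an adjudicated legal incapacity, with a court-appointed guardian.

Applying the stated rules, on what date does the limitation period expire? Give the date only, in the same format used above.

November 9, 2003

Accrual is tied to discovery, so the period began on October 3, 2001 rather than on February 13, 2000 when the act occurred.
Adding the 1 year base period to October 3, 2001 gives a deadline of October 3, 2002, before any tolling.
The period was tolled for 402 days by the defendant's active military service (January 21, 2002 to February 27, 2003), pushing the deadline to November 9, 2003.
The plaintiff's legal incapacity from April 19, 2004 to June 19, 2004 began after the period had already run on November 9, 2003, so it has no tolling effect.
Nothing else in the chronology tolls or restarts the period.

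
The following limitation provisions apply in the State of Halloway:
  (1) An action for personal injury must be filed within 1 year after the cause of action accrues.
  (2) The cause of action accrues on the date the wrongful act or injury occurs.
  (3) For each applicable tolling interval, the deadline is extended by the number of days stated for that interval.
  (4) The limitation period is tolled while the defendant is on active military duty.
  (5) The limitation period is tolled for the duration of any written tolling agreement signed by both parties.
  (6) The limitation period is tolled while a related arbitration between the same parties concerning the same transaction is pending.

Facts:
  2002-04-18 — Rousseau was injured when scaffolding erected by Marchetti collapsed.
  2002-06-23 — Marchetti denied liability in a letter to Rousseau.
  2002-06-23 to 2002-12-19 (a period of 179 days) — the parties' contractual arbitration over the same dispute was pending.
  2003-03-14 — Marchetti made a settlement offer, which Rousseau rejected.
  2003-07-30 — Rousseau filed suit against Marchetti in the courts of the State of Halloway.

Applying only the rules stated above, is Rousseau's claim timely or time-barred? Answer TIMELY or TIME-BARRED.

The cause of action accrued on 2002-04-18, the date of the act.
1 year from 2002-04-18 is 2003-04-18.
The period was tolled for 179 days by the pending related arbitration (2002-06-23 to 2002-12-19), pushing the deadline to 2003-10-14.
None of the other events listed affects the running of the period under the stated rules.
Filing on 2003-07-30 beat the 2003-10-14 deadline — the action is timely.

TIMELY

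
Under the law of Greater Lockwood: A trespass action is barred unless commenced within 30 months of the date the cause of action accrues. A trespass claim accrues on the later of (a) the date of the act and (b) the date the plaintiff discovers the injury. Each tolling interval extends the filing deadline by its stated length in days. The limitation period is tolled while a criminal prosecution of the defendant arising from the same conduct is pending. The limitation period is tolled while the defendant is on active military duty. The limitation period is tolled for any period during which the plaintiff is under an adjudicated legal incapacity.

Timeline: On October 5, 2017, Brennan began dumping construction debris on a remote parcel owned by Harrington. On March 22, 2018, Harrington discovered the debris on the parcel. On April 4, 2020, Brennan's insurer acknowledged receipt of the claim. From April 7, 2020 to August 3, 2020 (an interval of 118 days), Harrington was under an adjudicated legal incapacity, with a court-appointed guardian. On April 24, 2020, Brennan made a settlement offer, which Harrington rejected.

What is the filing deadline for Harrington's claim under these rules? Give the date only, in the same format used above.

Because discovery on March 22, 2018 post-dates the October 5, 2017 act, accrual under the later-of rule falls on March 22, 2018.
Adding the 30 months base period to March 22, 2018 gives a deadline of September 22, 2020, before any tolling.
The plaintiff's legal incapacity from April 7, 2020 to August 3, 2020 tolled the period for 118 days, extending the deadline to January 18, 2021.
None of the other events listed affects the running of the period under the stated rules.

January 18, 2021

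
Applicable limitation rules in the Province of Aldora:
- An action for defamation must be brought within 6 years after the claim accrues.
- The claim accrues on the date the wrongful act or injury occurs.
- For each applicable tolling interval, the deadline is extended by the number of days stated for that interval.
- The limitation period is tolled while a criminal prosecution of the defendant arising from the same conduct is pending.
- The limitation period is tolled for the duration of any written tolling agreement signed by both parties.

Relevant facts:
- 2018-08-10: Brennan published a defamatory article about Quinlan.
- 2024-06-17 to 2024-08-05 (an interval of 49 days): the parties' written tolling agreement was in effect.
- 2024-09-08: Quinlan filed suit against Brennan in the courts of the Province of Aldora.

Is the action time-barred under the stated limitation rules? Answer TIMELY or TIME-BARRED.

The limitation period began to run on 2018-08-10.
6 years from 2018-08-10 is 2024-08-10.
The written tolling agreement from 2024-06-17 to 2024-08-05 tolled the period for 49 days, extending the deadline to 2024-09-28.
Quinlan filed on 2024-09-08, before the 2024-09-28 deadline, so the action is timely.

TIMELY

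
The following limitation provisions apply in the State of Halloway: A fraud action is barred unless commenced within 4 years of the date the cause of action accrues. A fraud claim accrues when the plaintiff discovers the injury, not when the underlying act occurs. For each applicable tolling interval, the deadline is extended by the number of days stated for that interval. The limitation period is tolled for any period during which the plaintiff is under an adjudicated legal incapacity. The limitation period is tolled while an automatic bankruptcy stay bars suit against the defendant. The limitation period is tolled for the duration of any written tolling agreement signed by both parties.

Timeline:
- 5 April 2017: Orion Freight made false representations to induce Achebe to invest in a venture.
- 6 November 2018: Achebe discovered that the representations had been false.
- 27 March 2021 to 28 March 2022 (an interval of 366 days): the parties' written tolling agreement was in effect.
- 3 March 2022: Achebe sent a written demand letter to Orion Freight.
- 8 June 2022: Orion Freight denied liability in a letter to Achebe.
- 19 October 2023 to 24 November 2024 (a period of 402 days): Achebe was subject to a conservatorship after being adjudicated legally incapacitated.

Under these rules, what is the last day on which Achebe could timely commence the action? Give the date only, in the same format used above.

Under the discovery rule, the claim accrued on 6 November 2018, when Achebe discovered the injury — not on the 5 April 2017 date of the underlying act.
Adding the 4 years base period to 6 November 2018 gives a deadline of 6 November 2022, before any tolling.
The period was tolled for 366 days by the written tolling agreement (27 March 2021 to 28 March 2022), pushing the deadline to 7 November 2023.
Because the plaintiff's legal incapacity ran from 19 October 2023 to 24 November 2024, the deadline is extended by 402 days to 13 December 2024.
The other events in the timeline have no effect on the limitation period under the stated rules.

13 December 2024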